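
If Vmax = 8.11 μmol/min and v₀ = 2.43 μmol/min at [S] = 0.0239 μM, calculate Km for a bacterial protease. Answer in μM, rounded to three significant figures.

v/Vmax = 2.43/8.11 = 0.2996 = [S]/(Km+[S]).
So Km + [S] = [S]/0.2996 = 0.07977 μM, giving Km = 0.07977 − 0.0239 = 0.0559 μM.

0.0559 μM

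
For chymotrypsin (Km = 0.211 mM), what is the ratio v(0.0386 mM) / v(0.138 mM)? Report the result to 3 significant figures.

The fractional saturations are [S]/(Km+[S]) = 0.138/0.3490 = 0.3954 and 0.0386/0.2496 = 0.1546.
v₂/v₁ is just their ratio: 0.1546/0.3954 = 0.391.

0.391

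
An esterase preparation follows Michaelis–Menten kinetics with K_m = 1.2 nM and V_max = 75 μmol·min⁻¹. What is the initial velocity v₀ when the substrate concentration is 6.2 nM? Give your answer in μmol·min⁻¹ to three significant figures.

62.8 μmol·min⁻¹

[S]/(Km+[S]) = 6.2/7.400 = 0.8378, the fractional saturation.
v = 0.8378 × Vmax = 0.8378 × 75 = 62.8 μmol·min⁻¹.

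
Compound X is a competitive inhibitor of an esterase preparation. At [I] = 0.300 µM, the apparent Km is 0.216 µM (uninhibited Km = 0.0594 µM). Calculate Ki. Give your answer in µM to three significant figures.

0.114 µM

Competitive: Km,app = α·Km with α = 1 + [I]/Ki.
α = Km,app/Km = 0.216/0.0594 = 3.636.
Since α = 1 + [I]/Ki, [I]/Ki = 3.636 − 1 = 2.636 and Ki = 0.300/2.636 = 0.114 µM.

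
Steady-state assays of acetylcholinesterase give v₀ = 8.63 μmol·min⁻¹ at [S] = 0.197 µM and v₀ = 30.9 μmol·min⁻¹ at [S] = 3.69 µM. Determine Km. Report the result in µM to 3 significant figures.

0.629 µM

From v = Vmax[S]/(Km+[S]), each point gives Vmax = v(Km+[S])/[S].
Equating: 8.63(Km+0.197)/0.197 = 30.9(Km+3.69)/3.69.
43.81·Km + 8.63 = 8.374·Km + 30.9, so (43.81 − 8.374)·Km = 30.9 − 8.63.
Km = 22.27/35.43 = 0.629 µM; then Vmax = 8.63(0.629+0.197)/0.197 = 36.2 μmol·min⁻¹.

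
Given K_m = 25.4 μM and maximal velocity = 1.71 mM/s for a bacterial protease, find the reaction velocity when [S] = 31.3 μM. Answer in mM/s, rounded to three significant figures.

[S]/(Km+[S]) = 31.3/56.70 = 0.5520, the fractional saturation.
v = 0.5520 × Vmax = 0.5520 × 1.71 = 0.944 mM/s.

0.944 mM/s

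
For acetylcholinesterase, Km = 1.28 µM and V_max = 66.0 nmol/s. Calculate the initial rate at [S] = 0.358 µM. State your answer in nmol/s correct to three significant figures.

v = Vmax·[S]/(Km + [S]) = 66.0 × 0.358 / (1.28 + 0.358)
  = 23.63 / 1.638 = 14.4 nmol/s.

14.4 nmol/s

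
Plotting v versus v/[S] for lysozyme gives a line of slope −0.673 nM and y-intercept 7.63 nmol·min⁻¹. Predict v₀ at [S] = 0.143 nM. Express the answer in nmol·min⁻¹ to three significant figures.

In the Eadie–Hofstee form v = Vmax − Km·(v/[S]), the slope is −Km and the intercept is Vmax, so Km = 0.673 nM and Vmax = 7.63 nmol·min⁻¹.
v = 7.63 × 0.143/(0.673 + 0.143) = 1.34 nmol·min⁻¹.

1.34 nmol·min⁻¹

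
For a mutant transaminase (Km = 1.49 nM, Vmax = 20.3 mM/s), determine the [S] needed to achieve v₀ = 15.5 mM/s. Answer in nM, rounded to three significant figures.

4.81 nM

Rearranging v = Vmax[S]/(Km+[S]) gives [S] = Km·v/(Vmax − v).
[S] = 1.49 × 15.5 / (20.3 − 15.5) = 23.10/4.800 = 4.81 nM.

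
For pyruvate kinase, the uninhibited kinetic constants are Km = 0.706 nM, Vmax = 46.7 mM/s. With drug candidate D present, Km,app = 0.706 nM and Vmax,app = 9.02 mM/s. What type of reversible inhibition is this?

noncompetitive

Vmax decreases (46.7 → 9.02 mM/s) while Km is unchanged — pure noncompetitive inhibition.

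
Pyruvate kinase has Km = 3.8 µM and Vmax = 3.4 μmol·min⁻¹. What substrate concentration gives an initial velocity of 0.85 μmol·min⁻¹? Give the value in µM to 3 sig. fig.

1.27 µM

The required fractional saturation is v/Vmax = 0.85/3.4 = 0.2500.
Then [S]/(Km+[S]) = 0.2500 ⇒ [S] = 3.8 × 0.2500/(1 − 0.2500) = 1.27 µM.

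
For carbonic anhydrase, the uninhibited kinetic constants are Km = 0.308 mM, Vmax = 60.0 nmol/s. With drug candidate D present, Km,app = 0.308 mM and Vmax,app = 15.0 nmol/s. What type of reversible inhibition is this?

Vmax decreases (60.0 → 15.0 nmol/s) while Km is unchanged — pure noncompetitive inhibition.

noncompetitive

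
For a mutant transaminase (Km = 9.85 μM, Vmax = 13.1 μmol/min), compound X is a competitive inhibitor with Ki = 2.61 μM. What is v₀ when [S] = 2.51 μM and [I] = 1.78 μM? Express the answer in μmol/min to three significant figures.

α = 1 + [I]/Ki = 1 + 1.78/2.61 = 1.682.
For a competitive inhibitor, Vmax is unchanged and the apparent Km becomes α·Km: Km,app = 16.6 μM, Vmax,app = 13.1 μmol/min.
v = Vmax,app·[S]/(Km,app + [S]) = 13.1 × 2.51/(16.6 + 2.51) = 1.72 μmol/min.

1.72 μmol/min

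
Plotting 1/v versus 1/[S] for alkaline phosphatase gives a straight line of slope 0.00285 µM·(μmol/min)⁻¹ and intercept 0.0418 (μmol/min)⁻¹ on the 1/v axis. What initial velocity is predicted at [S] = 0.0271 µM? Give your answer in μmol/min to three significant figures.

The y-intercept is 1/Vmax, so Vmax = 1/0.0418 = 23.9 μmol/min.
The slope is Km/Vmax, so Km = 0.00285 × 23.9 = 0.0682 µM.
Then v = 23.9 × 0.0271/(0.0682 + 0.0271) = 6.80 μmol/min.

6.80 μmol/min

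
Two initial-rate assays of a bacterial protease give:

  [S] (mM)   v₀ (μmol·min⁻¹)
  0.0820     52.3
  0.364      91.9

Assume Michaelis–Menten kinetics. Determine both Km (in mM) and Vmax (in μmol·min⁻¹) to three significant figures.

Km = 0.103 mM; Vmax = 118 μmol·min⁻¹

From v = Vmax[S]/(Km+[S]), each point gives Vmax = v(Km+[S])/[S].
Equating: 52.3(Km+0.0820)/0.0820 = 91.9(Km+0.364)/0.364.
637.8·Km + 52.3 = 252.5·Km + 91.9, so (637.8 − 252.5)·Km = 91.9 − 52.3.
Km = 39.60/385.3 = 0.103 mM; then Vmax = 52.3(0.103+0.0820)/0.0820 = 118 μmol·min⁻¹.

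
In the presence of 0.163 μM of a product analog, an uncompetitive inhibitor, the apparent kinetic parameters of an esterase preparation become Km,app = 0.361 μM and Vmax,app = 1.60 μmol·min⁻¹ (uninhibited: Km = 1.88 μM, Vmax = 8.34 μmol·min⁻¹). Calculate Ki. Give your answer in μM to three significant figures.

Uncompetitive: Vmax,app = Vmax/α (and Km,app = Km/α) with α = 1 + [I]/Ki.
α = Vmax/Vmax,app = 8.34/1.60 = 5.212.
Ki = [I]/(α − 1) = 0.163/4.212 = 0.0387 μM.

0.0387 μM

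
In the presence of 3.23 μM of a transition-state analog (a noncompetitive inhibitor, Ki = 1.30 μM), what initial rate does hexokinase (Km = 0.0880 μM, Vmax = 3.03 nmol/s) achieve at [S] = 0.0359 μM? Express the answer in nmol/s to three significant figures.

0.252 nmol/s

With α = 1 + [I]/Ki = 1 + 3.23/1.30 = 3.485, the noncompetitive rate law is v = (Vmax/α)·[S] / (Km + [S]).
v = (3.03/3.485)×0.0359 / (0.0880 + 0.0359) = 0.03122/0.1239 = 0.252 nmol/s.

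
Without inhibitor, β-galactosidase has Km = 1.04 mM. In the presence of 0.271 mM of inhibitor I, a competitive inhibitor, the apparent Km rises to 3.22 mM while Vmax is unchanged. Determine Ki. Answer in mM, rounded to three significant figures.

Competitive: Km,app = α·Km with α = 1 + [I]/Ki.
α = Km,app/Km = 3.22/1.04 = 3.096.
Since α = 1 + [I]/Ki, [I]/Ki = 3.096 − 1 = 2.096 and Ki = 0.271/2.096 = 0.129 mM.

0.129 mM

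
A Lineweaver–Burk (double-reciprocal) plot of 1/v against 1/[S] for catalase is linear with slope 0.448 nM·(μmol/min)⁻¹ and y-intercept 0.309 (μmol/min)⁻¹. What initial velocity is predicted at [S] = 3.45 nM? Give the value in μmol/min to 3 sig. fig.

2.28 μmol/min

The y-intercept is 1/Vmax, so Vmax = 1/0.309 = 3.24 μmol/min.
The slope is Km/Vmax, so Km = 0.448 × 3.24 = 1.45 nM.
Then v = 3.24 × 3.45/(1.45 + 3.45) = 2.28 μmol/min.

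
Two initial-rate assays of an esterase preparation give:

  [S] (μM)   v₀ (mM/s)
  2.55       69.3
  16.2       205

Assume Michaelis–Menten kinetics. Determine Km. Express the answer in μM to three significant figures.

In reciprocal form, 1/v = (Km/Vmax)·(1/[S]) + 1/Vmax. The two points give (1/[S], 1/v) = (0.3922, 0.01443) and (0.06173, 0.004878).
Slope = (0.01443 − 0.004878)/(0.3922 − 0.06173) = 0.02891; intercept = 0.01443 − 0.02891×0.3922 = 0.003094.
Vmax = 1/intercept = 323 mM/s; Km = slope × Vmax = 0.02891 × 323 = 9.34 μM.

9.34 μM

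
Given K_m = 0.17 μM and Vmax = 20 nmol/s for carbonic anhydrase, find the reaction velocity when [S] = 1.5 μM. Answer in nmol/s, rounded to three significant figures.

[S]/(Km+[S]) = 1.5/1.670 = 0.8982, the fractional saturation.
v = 0.8982 × Vmax = 0.8982 × 20 = 18.0 nmol/s.

18.0 nmol/s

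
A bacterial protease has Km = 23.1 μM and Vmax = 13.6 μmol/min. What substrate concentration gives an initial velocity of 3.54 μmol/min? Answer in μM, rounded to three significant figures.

8.13 μM

The required fractional saturation is v/Vmax = 3.54/13.6 = 0.2603.
Then [S]/(Km+[S]) = 0.2603 ⇒ [S] = 23.1 × 0.2603/(1 − 0.2603) = 8.13 μM.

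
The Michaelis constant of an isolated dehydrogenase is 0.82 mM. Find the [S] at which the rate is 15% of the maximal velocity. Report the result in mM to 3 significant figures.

0.145 mM

v/Vmax = [S]/(Km+[S]) = 0.15, so [S] = Km·0.15/(1 − 0.15) = 0.82 × 0.1765.
[S] = 0.145 mM.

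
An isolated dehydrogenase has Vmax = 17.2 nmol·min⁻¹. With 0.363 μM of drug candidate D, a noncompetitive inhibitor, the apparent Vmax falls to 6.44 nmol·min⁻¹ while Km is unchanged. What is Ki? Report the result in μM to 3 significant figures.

Noncompetitive: Vmax,app = Vmax/α with α = 1 + [I]/Ki.
α = Vmax/Vmax,app = 17.2/6.44 = 2.671.
Since α = 1 + [I]/Ki, [I]/Ki = 2.671 − 1 = 1.671 and Ki = 0.363/1.671 = 0.217 μM.

0.217 μM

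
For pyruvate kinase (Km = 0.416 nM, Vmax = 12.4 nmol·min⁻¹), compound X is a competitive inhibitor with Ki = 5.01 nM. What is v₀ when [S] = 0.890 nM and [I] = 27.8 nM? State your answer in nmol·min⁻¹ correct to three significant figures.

With α = 1 + [I]/Ki = 1 + 27.8/5.01 = 6.549, the competitive rate law is v = Vmax[S] / (αKm + [S]).
v = 12.4×0.890 / (6.549×0.416 + 0.890) = 11.04/3.614 = 3.05 nmol·min⁻¹.

3.05 nmol·min⁻¹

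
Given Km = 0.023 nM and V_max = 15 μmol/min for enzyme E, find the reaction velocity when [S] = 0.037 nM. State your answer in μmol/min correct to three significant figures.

9.25 μmol/min

[S]/(Km+[S]) = 0.037/0.06000 = 0.6167, the fractional saturation.
v = 0.6167 × Vmax = 0.6167 × 15 = 9.25 μmol/min.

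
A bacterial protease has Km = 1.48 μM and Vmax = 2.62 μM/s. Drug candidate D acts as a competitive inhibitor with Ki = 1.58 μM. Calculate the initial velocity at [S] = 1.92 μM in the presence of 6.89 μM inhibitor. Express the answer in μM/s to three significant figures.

With α = 1 + [I]/Ki = 1 + 6.89/1.58 = 5.361, the competitive rate law is v = Vmax[S] / (αKm + [S]).
v = 2.62×1.92 / (5.361×1.48 + 1.92) = 5.030/9.854 = 0.510 μM/s.

0.510 μM/s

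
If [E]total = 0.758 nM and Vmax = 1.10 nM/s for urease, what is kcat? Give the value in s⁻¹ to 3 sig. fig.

1.45 s⁻¹

kcat = Vmax/[E]total = 1.10 nM/s / 0.758 nM = 1.45 s⁻¹.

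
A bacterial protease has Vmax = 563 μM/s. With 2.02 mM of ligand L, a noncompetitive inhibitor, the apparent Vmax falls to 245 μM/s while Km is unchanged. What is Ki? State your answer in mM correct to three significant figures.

Noncompetitive: Vmax,app = Vmax/α with α = 1 + [I]/Ki.
α = Vmax/Vmax,app = 563/245 = 2.298.
Since α = 1 + [I]/Ki, [I]/Ki = 2.298 − 1 = 1.298 and Ki = 2.02/1.298 = 1.56 mM.

1.56 mM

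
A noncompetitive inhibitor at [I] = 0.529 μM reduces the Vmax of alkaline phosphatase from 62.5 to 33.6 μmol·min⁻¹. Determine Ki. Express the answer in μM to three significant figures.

Noncompetitive: Vmax,app = Vmax/α with α = 1 + [I]/Ki.
α = Vmax/Vmax,app = 62.5/33.6 = 1.860.
Ki = [I]/(α − 1) = 0.529/0.8601 = 0.615 μM.

0.615 μM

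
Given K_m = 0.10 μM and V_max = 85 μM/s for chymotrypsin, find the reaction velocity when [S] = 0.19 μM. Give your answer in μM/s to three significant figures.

55.7 μM/s

v = Vmax·[S]/(Km + [S]) = 85 × 0.19 / (0.10 + 0.19)
  = 16.15 / 0.2900 = 55.7 μM/s.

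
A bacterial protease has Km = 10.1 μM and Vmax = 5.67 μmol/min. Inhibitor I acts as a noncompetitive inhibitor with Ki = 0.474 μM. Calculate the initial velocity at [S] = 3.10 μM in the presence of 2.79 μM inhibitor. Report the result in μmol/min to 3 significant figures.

0.193 μmol/min

With α = 1 + [I]/Ki = 1 + 2.79/0.474 = 6.886, the noncompetitive rate law is v = (Vmax/α)·[S] / (Km + [S]).
v = (5.67/6.886)×3.10 / (10.1 + 3.10) = 2.553/13.20 = 0.193 μmol/min.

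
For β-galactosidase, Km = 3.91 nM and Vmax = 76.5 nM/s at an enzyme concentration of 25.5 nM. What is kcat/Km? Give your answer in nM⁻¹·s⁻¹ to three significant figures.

kcat = Vmax/[E]total = 76.5/25.5 = 3.00 s⁻¹.
kcat/Km = 3.00/3.91 = 0.767 nM⁻¹·s⁻¹.

0.767 nM⁻¹·s⁻¹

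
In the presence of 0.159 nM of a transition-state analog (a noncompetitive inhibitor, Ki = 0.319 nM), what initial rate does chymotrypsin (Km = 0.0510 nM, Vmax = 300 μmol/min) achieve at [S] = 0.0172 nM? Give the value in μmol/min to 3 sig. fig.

With α = 1 + [I]/Ki = 1 + 0.159/0.319 = 1.498, the noncompetitive rate law is v = (Vmax/α)·[S] / (Km + [S]).
v = (300/1.498)×0.0172 / (0.0510 + 0.0172) = 3.444/0.06820 = 50.5 μmol/min.

50.5 μmol/min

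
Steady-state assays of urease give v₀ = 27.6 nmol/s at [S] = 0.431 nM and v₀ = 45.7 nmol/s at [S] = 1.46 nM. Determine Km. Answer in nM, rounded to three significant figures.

0.553 nM

From v = Vmax[S]/(Km+[S]), each point gives Vmax = v(Km+[S])/[S].
Equating: 27.6(Km+0.431)/0.431 = 45.7(Km+1.46)/1.46.
64.04·Km + 27.6 = 31.30·Km + 45.7, so (64.04 − 31.30)·Km = 45.7 − 27.6.
Km = 18.10/32.74 = 0.553 nM; then Vmax = 27.6(0.553+0.431)/0.431 = 63.0 nmol/s.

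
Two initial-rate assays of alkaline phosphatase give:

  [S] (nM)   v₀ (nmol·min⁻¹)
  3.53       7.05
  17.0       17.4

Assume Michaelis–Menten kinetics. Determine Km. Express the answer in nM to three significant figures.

10.6 nM

From v = Vmax[S]/(Km+[S]), each point gives Vmax = v(Km+[S])/[S].
Equating: 7.05(Km+3.53)/3.53 = 17.4(Km+17.0)/17.0.
1.997·Km + 7.05 = 1.024·Km + 17.4, so (1.997 − 1.024)·Km = 17.4 − 7.05.
Km = 10.35/0.9736 = 10.6 nM; then Vmax = 7.05(10.6+3.53)/3.53 = 28.3 nmol·min⁻¹.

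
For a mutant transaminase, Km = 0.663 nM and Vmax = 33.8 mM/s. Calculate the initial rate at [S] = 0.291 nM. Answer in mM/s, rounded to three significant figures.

10.3 mM/s

v = Vmax·[S]/(Km + [S]) = 33.8 × 0.291 / (0.663 + 0.291)
  = 9.836 / 0.9540 = 10.3 mM/s.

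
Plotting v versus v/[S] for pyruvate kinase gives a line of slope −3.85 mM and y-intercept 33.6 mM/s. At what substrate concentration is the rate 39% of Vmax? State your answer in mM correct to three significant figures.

The Eadie–Hofstee slope gives Km = 3.85 mM (slope = −Km).
v/Vmax = [S]/(Km+[S]) = 0.39 ⇒ [S] = Km·0.39/(1−0.39) = 3.85 × 0.6393 = 2.46 mM.

2.46 mM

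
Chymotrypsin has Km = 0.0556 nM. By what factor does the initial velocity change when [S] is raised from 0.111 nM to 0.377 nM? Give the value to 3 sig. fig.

1.31

Since Vmax cancels, v₂/v₁ = [S]₂(Km+[S]₁) / [S]₁(Km+[S]₂).
= 0.377×(0.0556+0.111) / (0.111×(0.0556+0.377)) = 0.06281/0.04802 = 1.31.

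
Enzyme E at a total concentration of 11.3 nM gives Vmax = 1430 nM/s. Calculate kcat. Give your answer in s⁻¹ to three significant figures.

kcat = Vmax/[E]total = 1430 nM/s / 11.3 nM = 127 s⁻¹.

127 s⁻¹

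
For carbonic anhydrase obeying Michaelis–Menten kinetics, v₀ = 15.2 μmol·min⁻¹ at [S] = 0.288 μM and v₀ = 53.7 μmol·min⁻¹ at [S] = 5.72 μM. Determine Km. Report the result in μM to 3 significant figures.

In reciprocal form, 1/v = (Km/Vmax)·(1/[S]) + 1/Vmax. The two points give (1/[S], 1/v) = (3.472, 0.06579) and (0.1748, 0.01862).
Slope = (0.06579 − 0.01862)/(3.472 − 0.1748) = 0.01430; intercept = 0.06579 − 0.01430×3.472 = 0.01612.
Vmax = 1/intercept = 62.0 μmol·min⁻¹; Km = slope × Vmax = 0.01430 × 62.0 = 0.887 μM.

0.887 μM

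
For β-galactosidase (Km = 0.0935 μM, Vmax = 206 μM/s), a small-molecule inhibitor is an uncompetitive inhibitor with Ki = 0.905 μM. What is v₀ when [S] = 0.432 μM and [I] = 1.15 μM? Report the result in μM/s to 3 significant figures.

With α = 1 + [I]/Ki = 1 + 1.15/0.905 = 2.271, the uncompetitive rate law is v = (Vmax/α)·[S] / (Km/α + [S]).
v = (206/2.271)×0.432 / (0.0935/2.271 + 0.432) = 39.19/0.4732 = 82.8 μM/s.

82.8 μM/s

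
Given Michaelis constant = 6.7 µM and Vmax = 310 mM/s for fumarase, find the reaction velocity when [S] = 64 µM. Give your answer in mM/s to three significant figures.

281 mM/s

v = Vmax·[S]/(Km + [S]) = 310 × 64 / (6.7 + 64)
  = 19840 / 70.70 = 281 mM/s.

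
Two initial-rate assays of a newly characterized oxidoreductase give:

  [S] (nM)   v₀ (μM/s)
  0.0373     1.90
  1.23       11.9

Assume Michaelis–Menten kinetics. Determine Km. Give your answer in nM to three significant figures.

In reciprocal form, 1/v = (Km/Vmax)·(1/[S]) + 1/Vmax. The two points give (1/[S], 1/v) = (26.81, 0.5263) and (0.8130, 0.08403).
Slope = (0.5263 − 0.08403)/(26.81 − 0.8130) = 0.01701; intercept = 0.5263 − 0.01701×26.81 = 0.07020.
Vmax = 1/intercept = 14.2 μM/s; Km = slope × Vmax = 0.01701 × 14.2 = 0.242 nM.

0.242 nM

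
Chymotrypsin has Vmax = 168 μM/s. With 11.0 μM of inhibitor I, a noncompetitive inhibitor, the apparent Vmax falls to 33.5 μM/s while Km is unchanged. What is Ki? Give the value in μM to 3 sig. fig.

Noncompetitive: Vmax,app = Vmax/α with α = 1 + [I]/Ki.
α = Vmax/Vmax,app = 168/33.5 = 5.015.
Ki = [I]/(α − 1) = 11.0/4.015 = 2.74 μM.

2.74 μM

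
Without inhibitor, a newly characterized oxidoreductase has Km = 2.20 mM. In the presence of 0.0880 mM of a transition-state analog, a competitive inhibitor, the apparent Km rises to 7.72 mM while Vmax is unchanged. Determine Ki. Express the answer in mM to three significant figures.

0.0351 mM

Competitive: Km,app = α·Km with α = 1 + [I]/Ki.
α = Km,app/Km = 7.72/2.20 = 3.509.
Since α = 1 + [I]/Ki, [I]/Ki = 3.509 − 1 = 2.509 and Ki = 0.0880/2.509 = 0.0351 mM.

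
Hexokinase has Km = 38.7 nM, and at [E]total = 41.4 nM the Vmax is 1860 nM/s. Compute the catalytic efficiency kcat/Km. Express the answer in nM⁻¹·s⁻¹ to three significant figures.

1.16 nM⁻¹·s⁻¹

kcat = Vmax/[E]total = 1860/41.4 = 44.9 s⁻¹.
kcat/Km = 44.9/38.7 = 1.16 nM⁻¹·s⁻¹.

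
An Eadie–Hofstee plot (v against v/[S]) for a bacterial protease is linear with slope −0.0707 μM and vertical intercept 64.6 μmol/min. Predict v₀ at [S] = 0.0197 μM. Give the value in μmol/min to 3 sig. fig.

14.1 μmol/min

In the Eadie–Hofstee form v = Vmax − Km·(v/[S]), the slope is −Km and the intercept is Vmax, so Km = 0.0707 μM and Vmax = 64.6 μmol/min.
v = 64.6 × 0.0197/(0.0707 + 0.0197) = 14.1 μmol/min.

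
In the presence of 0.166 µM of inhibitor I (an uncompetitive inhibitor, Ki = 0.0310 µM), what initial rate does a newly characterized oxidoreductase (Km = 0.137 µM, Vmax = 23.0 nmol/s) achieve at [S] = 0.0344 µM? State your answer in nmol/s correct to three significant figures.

With α = 1 + [I]/Ki = 1 + 0.166/0.0310 = 6.355, the uncompetitive rate law is v = (Vmax/α)·[S] / (Km/α + [S]).
v = (23.0/6.355)×0.0344 / (0.137/6.355 + 0.0344) = 0.1245/0.05596 = 2.22 nmol/s.

2.22 nmol/s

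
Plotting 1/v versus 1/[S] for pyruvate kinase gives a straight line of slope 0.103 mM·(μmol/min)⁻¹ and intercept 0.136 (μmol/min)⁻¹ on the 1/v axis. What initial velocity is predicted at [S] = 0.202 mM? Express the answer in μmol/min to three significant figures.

The y-intercept is 1/Vmax, so Vmax = 1/0.136 = 7.35 μmol/min.
The slope is Km/Vmax, so Km = 0.103 × 7.35 = 0.757 mM.
Then v = 7.35 × 0.202/(0.757 + 0.202) = 1.55 μmol/min.

1.55 μmol/min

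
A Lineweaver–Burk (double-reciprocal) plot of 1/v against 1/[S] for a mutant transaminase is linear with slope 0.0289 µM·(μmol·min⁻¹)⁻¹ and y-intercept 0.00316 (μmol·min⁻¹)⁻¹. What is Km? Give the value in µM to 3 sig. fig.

y-intercept = 1/Vmax ⇒ Vmax = 316 μmol·min⁻¹; slope = Km/Vmax ⇒ Km = slope × Vmax.
Km = 0.0289 × 316 = 9.15 µM.

9.15 µM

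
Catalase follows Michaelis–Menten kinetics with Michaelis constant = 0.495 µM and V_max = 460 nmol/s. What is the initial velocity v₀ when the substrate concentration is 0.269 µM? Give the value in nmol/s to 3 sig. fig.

[S]/(Km+[S]) = 0.269/0.7640 = 0.3521, the fractional saturation.
v = 0.3521 × Vmax = 0.3521 × 460 = 162 nmol/s.

162 nmol/s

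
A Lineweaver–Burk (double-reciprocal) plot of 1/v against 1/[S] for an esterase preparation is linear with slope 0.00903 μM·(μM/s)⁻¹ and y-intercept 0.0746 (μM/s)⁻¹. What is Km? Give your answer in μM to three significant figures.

y-intercept = 1/Vmax ⇒ Vmax = 13.4 μM/s; slope = Km/Vmax ⇒ Km = slope × Vmax.
Km = 0.00903 × 13.4 = 0.121 μM.

0.121 μM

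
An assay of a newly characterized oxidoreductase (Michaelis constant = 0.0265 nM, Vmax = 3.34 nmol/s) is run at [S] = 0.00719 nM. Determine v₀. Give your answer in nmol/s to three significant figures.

v = Vmax·[S]/(Km + [S]) = 3.34 × 0.00719 / (0.0265 + 0.00719)
  = 0.02401 / 0.03369 = 0.713 nmol/s.

0.713 nmol/s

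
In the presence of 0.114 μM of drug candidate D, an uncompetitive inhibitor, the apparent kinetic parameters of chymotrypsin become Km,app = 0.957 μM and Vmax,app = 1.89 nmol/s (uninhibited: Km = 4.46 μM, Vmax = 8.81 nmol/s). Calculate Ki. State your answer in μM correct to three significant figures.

Uncompetitive: Vmax,app = Vmax/α (and Km,app = Km/α) with α = 1 + [I]/Ki.
α = Vmax/Vmax,app = 8.81/1.89 = 4.661.
Since α = 1 + [I]/Ki, [I]/Ki = 4.661 − 1 = 3.661 and Ki = 0.114/3.661 = 0.0311 μM.

0.0311 μM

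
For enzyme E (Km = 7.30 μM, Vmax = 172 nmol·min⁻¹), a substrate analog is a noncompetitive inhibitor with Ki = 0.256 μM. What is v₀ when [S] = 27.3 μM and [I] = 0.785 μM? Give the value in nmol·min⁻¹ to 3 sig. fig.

33.4 nmol·min⁻¹

With α = 1 + [I]/Ki = 1 + 0.785/0.256 = 4.066, the noncompetitive rate law is v = (Vmax/α)·[S] / (Km + [S]).
v = (172/4.066)×27.3 / (7.30 + 27.3) = 1155/34.60 = 33.4 nmol·min⁻¹.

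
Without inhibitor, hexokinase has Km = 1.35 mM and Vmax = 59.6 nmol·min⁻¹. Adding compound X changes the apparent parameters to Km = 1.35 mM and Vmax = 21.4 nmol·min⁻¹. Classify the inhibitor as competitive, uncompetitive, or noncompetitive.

Vmax decreases (59.6 → 21.4 nmol·min⁻¹) while Km is unchanged — pure noncompetitive inhibition.

noncompetitive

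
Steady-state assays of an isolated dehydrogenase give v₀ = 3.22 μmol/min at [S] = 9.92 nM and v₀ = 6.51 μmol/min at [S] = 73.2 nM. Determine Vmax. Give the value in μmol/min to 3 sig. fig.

From v = Vmax[S]/(Km+[S]), each point gives Vmax = v(Km+[S])/[S].
Equating: 3.22(Km+9.92)/9.92 = 6.51(Km+73.2)/73.2.
0.3246·Km + 3.22 = 0.08893·Km + 6.51, so (0.3246 − 0.08893)·Km = 6.51 − 3.22.
Km = 3.290/0.2357 = 14.0 nM; then Vmax = 3.22(14.0+9.92)/9.92 = 7.75 μmol/min.

7.75 μmol/min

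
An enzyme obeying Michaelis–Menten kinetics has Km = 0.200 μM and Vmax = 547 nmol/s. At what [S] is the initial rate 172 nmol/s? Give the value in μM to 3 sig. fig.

The required fractional saturation is v/Vmax = 172/547 = 0.3144.
Then [S]/(Km+[S]) = 0.3144 ⇒ [S] = 0.200 × 0.3144/(1 − 0.3144) = 0.0917 μM.

0.0917 μM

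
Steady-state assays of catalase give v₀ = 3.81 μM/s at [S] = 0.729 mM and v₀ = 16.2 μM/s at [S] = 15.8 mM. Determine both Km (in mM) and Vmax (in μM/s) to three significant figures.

In reciprocal form, 1/v = (Km/Vmax)·(1/[S]) + 1/Vmax. The two points give (1/[S], 1/v) = (1.372, 0.2625) and (0.06329, 0.06173).
Slope = (0.2625 − 0.06173)/(1.372 − 0.06329) = 0.1534; intercept = 0.2625 − 0.1534×1.372 = 0.05202.
Vmax = 1/intercept = 19.2 μM/s; Km = slope × Vmax = 0.1534 × 19.2 = 2.95 mM.

Km = 2.95 mM; Vmax = 19.2 μM/s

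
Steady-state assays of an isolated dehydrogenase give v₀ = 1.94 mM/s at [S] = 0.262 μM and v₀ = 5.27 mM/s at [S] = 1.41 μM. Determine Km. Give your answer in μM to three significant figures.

0.908 μM

In reciprocal form, 1/v = (Km/Vmax)·(1/[S]) + 1/Vmax. The two points give (1/[S], 1/v) = (3.817, 0.5155) and (0.7092, 0.1898).
Slope = (0.5155 − 0.1898)/(3.817 − 0.7092) = 0.1048; intercept = 0.5155 − 0.1048×3.817 = 0.1154.
Vmax = 1/intercept = 8.66 mM/s; Km = slope × Vmax = 0.1048 × 8.66 = 0.908 μM.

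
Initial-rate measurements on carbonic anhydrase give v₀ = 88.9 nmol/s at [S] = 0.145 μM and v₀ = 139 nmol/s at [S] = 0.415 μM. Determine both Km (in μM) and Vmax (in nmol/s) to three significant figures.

In reciprocal form, 1/v = (Km/Vmax)·(1/[S]) + 1/Vmax. The two points give (1/[S], 1/v) = (6.897, 0.01125) and (2.410, 0.007194).
Slope = (0.01125 − 0.007194)/(6.897 − 2.410) = 0.0009036; intercept = 0.01125 − 0.0009036×6.897 = 0.005017.
Vmax = 1/intercept = 199 nmol/s; Km = slope × Vmax = 0.0009036 × 199 = 0.180 μM.

Km = 0.180 μM; Vmax = 199 nmol/s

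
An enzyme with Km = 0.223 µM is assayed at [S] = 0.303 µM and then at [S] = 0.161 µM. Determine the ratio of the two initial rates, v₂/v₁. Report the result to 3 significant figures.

0.728

The fractional saturations are [S]/(Km+[S]) = 0.303/0.5260 = 0.5760 and 0.161/0.3840 = 0.4193.
v₂/v₁ is just their ratio: 0.4193/0.5760 = 0.728.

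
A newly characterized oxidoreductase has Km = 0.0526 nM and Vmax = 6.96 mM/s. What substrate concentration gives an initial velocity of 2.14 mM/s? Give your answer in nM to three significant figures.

0.0234 nM

Rearranging v = Vmax[S]/(Km+[S]) gives [S] = Km·v/(Vmax − v).
[S] = 0.0526 × 2.14 / (6.96 − 2.14) = 0.1126/4.820 = 0.0234 nM.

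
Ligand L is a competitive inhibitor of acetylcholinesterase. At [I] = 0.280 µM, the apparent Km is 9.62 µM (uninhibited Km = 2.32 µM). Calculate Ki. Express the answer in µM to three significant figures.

Competitive: Km,app = α·Km with α = 1 + [I]/Ki.
α = Km,app/Km = 9.62/2.32 = 4.147.
Ki = [I]/(α − 1) = 0.280/3.147 = 0.0890 µM.

0.0890 µM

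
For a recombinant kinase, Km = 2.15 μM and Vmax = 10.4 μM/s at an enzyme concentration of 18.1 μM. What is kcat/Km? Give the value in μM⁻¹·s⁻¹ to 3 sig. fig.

0.267 μM⁻¹·s⁻¹

kcat = Vmax/[E]total = 10.4/18.1 = 0.575 s⁻¹.
kcat/Km = 0.575/2.15 = 0.267 μM⁻¹·s⁻¹.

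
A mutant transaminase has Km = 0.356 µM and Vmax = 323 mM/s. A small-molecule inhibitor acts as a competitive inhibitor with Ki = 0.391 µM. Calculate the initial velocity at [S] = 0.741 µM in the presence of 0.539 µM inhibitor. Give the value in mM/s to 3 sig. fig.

α = 1 + [I]/Ki = 1 + 0.539/0.391 = 2.379.
For a competitive inhibitor, Vmax is unchanged and the apparent Km becomes α·Km: Km,app = 0.847 µM, Vmax,app = 323 mM/s.
v = Vmax,app·[S]/(Km,app + [S]) = 323 × 0.741/(0.847 + 0.741) = 151 mM/s.

151 mM/s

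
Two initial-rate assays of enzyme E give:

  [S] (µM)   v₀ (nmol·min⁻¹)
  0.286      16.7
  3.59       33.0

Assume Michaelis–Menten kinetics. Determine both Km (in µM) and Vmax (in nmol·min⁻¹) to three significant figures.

Km = 0.331 µM; Vmax = 36.0 nmol·min⁻¹

In reciprocal form, 1/v = (Km/Vmax)·(1/[S]) + 1/Vmax. The two points give (1/[S], 1/v) = (3.497, 0.05988) and (0.2786, 0.03030).
Slope = (0.05988 − 0.03030)/(3.497 − 0.2786) = 0.009191; intercept = 0.05988 − 0.009191×3.497 = 0.02774.
Vmax = 1/intercept = 36.0 nmol·min⁻¹; Km = slope × Vmax = 0.009191 × 36.0 = 0.331 µM.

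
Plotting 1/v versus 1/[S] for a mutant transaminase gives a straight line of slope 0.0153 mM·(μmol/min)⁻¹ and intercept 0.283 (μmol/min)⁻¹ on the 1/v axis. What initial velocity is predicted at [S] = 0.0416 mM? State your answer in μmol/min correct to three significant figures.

The y-intercept is 1/Vmax, so Vmax = 1/0.283 = 3.53 μmol/min.
The slope is Km/Vmax, so Km = 0.0153 × 3.53 = 0.0541 mM.
Then v = 3.53 × 0.0416/(0.0541 + 0.0416) = 1.54 μmol/min.

1.54 μmol/min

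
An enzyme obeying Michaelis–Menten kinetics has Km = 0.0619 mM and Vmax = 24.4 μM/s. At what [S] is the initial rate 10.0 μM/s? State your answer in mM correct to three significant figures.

The required fractional saturation is v/Vmax = 10.0/24.4 = 0.4098.
Then [S]/(Km+[S]) = 0.4098 ⇒ [S] = 0.0619 × 0.4098/(1 − 0.4098) = 0.0430 mM.

0.0430 mM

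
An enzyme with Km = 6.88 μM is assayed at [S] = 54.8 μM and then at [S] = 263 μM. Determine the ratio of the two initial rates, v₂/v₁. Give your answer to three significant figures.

1.10

The fractional saturations are [S]/(Km+[S]) = 54.8/61.68 = 0.8885 and 263/269.9 = 0.9745.
v₂/v₁ is just their ratio: 0.9745/0.8885 = 1.10.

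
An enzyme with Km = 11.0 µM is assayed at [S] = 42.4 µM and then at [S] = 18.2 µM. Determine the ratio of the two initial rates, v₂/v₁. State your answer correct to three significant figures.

0.785

Since Vmax cancels, v₂/v₁ = [S]₂(Km+[S]₁) / [S]₁(Km+[S]₂).
= 18.2×(11.0+42.4) / (42.4×(11.0+18.2)) = 971.9/1238 = 0.785.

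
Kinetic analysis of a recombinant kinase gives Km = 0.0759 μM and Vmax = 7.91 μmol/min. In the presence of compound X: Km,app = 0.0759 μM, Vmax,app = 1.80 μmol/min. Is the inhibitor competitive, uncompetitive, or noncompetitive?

Vmax decreases (7.91 → 1.80 μmol/min) while Km is unchanged — pure noncompetitive inhibition.

noncompetitive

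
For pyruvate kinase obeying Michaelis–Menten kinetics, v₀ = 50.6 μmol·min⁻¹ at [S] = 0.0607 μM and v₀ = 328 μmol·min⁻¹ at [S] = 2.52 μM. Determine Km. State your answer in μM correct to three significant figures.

0.394 μM

In reciprocal form, 1/v = (Km/Vmax)·(1/[S]) + 1/Vmax. The two points give (1/[S], 1/v) = (16.47, 0.01976) and (0.3968, 0.003049).
Slope = (0.01976 − 0.003049)/(16.47 − 0.3968) = 0.001040; intercept = 0.01976 − 0.001040×16.47 = 0.002636.
Vmax = 1/intercept = 379 μmol·min⁻¹; Km = slope × Vmax = 0.001040 × 379 = 0.394 μM.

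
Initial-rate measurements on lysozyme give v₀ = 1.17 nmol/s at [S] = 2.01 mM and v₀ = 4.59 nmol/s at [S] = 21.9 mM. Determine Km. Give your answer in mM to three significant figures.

9.18 mM

From v = Vmax[S]/(Km+[S]), each point gives Vmax = v(Km+[S])/[S].
Equating: 1.17(Km+2.01)/2.01 = 4.59(Km+21.9)/21.9.
0.5821·Km + 1.17 = 0.2096·Km + 4.59, so (0.5821 − 0.2096)·Km = 4.59 − 1.17.
Km = 3.420/0.3725 = 9.18 mM; then Vmax = 1.17(9.18+2.01)/2.01 = 6.51 nmol/s.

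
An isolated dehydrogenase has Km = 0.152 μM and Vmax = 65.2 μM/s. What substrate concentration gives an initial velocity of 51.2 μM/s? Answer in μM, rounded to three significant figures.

0.556 μM

Rearranging v = Vmax[S]/(Km+[S]) gives [S] = Km·v/(Vmax − v).
[S] = 0.152 × 51.2 / (65.2 − 51.2) = 7.782/14.00 = 0.556 μM.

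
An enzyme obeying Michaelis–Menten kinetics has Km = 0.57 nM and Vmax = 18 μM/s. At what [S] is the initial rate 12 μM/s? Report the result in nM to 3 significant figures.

The required fractional saturation is v/Vmax = 12/18 = 0.6667.
Then [S]/(Km+[S]) = 0.6667 ⇒ [S] = 0.57 × 0.6667/(1 − 0.6667) = 1.14 nM.

1.14 nM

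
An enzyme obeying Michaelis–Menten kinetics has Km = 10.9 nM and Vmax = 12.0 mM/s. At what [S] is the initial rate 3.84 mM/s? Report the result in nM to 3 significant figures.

Rearranging v = Vmax[S]/(Km+[S]) gives [S] = Km·v/(Vmax − v).
[S] = 10.9 × 3.84 / (12.0 − 3.84) = 41.86/8.160 = 5.13 nM.

5.13 nM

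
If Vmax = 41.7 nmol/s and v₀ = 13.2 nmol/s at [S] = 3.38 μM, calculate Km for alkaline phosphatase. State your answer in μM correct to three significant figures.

7.30 μM

v/Vmax = 13.2/41.7 = 0.3165 = [S]/(Km+[S]).
So Km + [S] = [S]/0.3165 = 10.68 μM, giving Km = 10.68 − 3.38 = 7.30 μM.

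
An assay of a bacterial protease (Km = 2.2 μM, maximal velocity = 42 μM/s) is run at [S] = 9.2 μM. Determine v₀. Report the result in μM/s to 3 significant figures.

[S]/(Km+[S]) = 9.2/11.40 = 0.8070, the fractional saturation.
v = 0.8070 × Vmax = 0.8070 × 42 = 33.9 μM/s.

33.9 μM/s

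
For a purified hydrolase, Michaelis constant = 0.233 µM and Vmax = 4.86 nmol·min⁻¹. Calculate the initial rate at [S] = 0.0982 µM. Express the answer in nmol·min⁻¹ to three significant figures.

1.44 nmol·min⁻¹

v = Vmax·[S]/(Km + [S]) = 4.86 × 0.0982 / (0.233 + 0.0982)
  = 0.4773 / 0.3312 = 1.44 nmol·min⁻¹.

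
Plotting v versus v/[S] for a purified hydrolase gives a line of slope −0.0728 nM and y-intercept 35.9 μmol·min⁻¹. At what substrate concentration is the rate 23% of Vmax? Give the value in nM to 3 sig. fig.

The Eadie–Hofstee slope gives Km = 0.0728 nM (slope = −Km).
v/Vmax = [S]/(Km+[S]) = 0.23 ⇒ [S] = Km·0.23/(1−0.23) = 0.0728 × 0.2987 = 0.0217 nM.

0.0217 nM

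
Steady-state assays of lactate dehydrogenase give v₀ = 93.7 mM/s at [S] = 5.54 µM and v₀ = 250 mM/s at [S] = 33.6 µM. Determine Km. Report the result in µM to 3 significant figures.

16.5 µM

In reciprocal form, 1/v = (Km/Vmax)·(1/[S]) + 1/Vmax. The two points give (1/[S], 1/v) = (0.1805, 0.01067) and (0.02976, 0.004000).
Slope = (0.01067 − 0.004000)/(0.1805 − 0.02976) = 0.04426; intercept = 0.01067 − 0.04426×0.1805 = 0.002683.
Vmax = 1/intercept = 373 mM/s; Km = slope × Vmax = 0.04426 × 373 = 16.5 µM.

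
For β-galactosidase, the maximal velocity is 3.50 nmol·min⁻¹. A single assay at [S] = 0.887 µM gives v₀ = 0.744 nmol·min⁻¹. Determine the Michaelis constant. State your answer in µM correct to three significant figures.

v/Vmax = 0.744/3.50 = 0.2126 = [S]/(Km+[S]).
So Km + [S] = [S]/0.2126 = 4.173 µM, giving Km = 4.173 − 0.887 = 3.29 µM.

3.29 µM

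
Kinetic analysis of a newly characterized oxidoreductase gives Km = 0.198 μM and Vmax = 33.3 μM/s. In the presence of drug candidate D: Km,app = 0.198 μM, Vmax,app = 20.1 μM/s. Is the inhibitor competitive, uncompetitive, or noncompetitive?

noncompetitive

Vmax decreases (33.3 → 20.1 μM/s) while Km is unchanged — pure noncompetitive inhibition.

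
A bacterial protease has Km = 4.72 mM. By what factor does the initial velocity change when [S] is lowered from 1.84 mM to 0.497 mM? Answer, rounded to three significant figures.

Since Vmax cancels, v₂/v₁ = [S]₂(Km+[S]₁) / [S]₁(Km+[S]₂).
= 0.497×(4.72+1.84) / (1.84×(4.72+0.497)) = 3.260/9.599 = 0.340.

0.340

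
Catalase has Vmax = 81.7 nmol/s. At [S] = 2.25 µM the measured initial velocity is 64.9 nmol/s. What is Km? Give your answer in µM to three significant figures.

0.582 µM

v/Vmax = 64.9/81.7 = 0.7944 = [S]/(Km+[S]).
So Km + [S] = [S]/0.7944 = 2.832 µM, giving Km = 2.832 − 2.25 = 0.582 µM.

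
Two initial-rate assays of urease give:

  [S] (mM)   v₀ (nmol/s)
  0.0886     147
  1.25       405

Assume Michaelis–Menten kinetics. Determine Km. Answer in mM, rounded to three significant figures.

0.193 mM

From v = Vmax[S]/(Km+[S]), each point gives Vmax = v(Km+[S])/[S].
Equating: 147(Km+0.0886)/0.0886 = 405(Km+1.25)/1.25.
1659·Km + 147 = 324.0·Km + 405, so (1659 − 324.0)·Km = 405 − 147.
Km = 258.0/1335 = 0.193 mM; then Vmax = 147(0.193+0.0886)/0.0886 = 468 nmol/s.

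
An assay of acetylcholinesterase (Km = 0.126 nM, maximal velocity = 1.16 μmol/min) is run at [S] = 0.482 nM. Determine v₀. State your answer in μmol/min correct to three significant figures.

v = Vmax·[S]/(Km + [S]) = 1.16 × 0.482 / (0.126 + 0.482)
  = 0.5591 / 0.6080 = 0.920 μmol/min.

0.920 μmol/min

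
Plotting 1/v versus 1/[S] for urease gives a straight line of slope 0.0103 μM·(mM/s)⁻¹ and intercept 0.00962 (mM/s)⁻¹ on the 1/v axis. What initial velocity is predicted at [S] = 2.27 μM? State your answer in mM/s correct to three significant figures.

70.6 mM/s

The y-intercept is 1/Vmax, so Vmax = 1/0.00962 = 104 mM/s.
The slope is Km/Vmax, so Km = 0.0103 × 104 = 1.07 μM.
Then v = 104 × 2.27/(1.07 + 2.27) = 70.6 mM/s.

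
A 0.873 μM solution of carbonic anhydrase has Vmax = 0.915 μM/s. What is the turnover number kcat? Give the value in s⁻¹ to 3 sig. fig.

kcat = Vmax/[E]total = 0.915 μM/s / 0.873 μM = 1.05 s⁻¹.

1.05 s⁻¹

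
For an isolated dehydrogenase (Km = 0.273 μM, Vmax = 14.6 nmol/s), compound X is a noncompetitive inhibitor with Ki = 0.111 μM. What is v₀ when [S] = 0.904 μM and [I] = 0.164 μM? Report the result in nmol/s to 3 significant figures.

4.53 nmol/s

α = 1 + [I]/Ki = 1 + 0.164/0.111 = 2.477.
For a noncompetitive inhibitor, Vmax is reduced to Vmax/α while Km is unchanged: Km,app = 0.273 μM, Vmax,app = 5.89 nmol/s.
v = Vmax,app·[S]/(Km,app + [S]) = 5.89 × 0.904/(0.273 + 0.904) = 4.53 nmol/s.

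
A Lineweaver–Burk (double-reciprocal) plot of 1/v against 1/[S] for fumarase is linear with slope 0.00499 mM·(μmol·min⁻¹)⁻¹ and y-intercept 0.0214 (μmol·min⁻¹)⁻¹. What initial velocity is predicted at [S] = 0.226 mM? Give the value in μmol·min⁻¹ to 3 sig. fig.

The y-intercept is 1/Vmax, so Vmax = 1/0.0214 = 46.7 μmol·min⁻¹.
The slope is Km/Vmax, so Km = 0.00499 × 46.7 = 0.233 mM.
Then v = 46.7 × 0.226/(0.233 + 0.226) = 23.0 μmol·min⁻¹.

23.0 μmol·min⁻¹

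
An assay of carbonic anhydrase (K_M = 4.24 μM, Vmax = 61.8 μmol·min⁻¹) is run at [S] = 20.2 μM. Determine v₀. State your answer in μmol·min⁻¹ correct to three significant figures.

v = Vmax·[S]/(Km + [S]) = 61.8 × 20.2 / (4.24 + 20.2)
  = 1248 / 24.44 = 51.1 μmol·min⁻¹.

51.1 μmol·min⁻¹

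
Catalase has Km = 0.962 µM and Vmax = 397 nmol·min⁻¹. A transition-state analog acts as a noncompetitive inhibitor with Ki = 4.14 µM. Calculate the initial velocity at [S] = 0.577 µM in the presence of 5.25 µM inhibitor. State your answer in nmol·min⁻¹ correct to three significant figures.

65.6 nmol·min⁻¹

α = 1 + [I]/Ki = 1 + 5.25/4.14 = 2.268.
For a noncompetitive inhibitor, Vmax is reduced to Vmax/α while Km is unchanged: Km,app = 0.962 µM, Vmax,app = 175 nmol·min⁻¹.
v = Vmax,app·[S]/(Km,app + [S]) = 175 × 0.577/(0.962 + 0.577) = 65.6 nmol·min⁻¹.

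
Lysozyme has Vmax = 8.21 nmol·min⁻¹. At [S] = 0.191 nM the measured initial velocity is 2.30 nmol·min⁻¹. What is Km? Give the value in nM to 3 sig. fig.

From v = Vmax[S]/(Km+[S]), Km = [S](Vmax − v)/v.
Km = 0.191 × (8.21 − 2.30) / 2.30 = 1.129/2.30 = 0.491 nM.

0.491 nM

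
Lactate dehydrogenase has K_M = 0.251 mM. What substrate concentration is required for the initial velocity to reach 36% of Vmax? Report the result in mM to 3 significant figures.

0.141 mM

v/Vmax = [S]/(Km+[S]) = 0.36, so [S] = Km·0.36/(1 − 0.36) = 0.251 × 0.5625.
[S] = 0.141 mM.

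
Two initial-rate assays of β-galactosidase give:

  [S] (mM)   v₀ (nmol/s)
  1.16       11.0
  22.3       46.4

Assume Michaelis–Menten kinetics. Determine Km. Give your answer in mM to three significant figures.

4.78 mM

In reciprocal form, 1/v = (Km/Vmax)·(1/[S]) + 1/Vmax. The two points give (1/[S], 1/v) = (0.8621, 0.09091) and (0.04484, 0.02155).
Slope = (0.09091 − 0.02155)/(0.8621 − 0.04484) = 0.08487; intercept = 0.09091 − 0.08487×0.8621 = 0.01775.
Vmax = 1/intercept = 56.4 nmol/s; Km = slope × Vmax = 0.08487 × 56.4 = 4.78 mM.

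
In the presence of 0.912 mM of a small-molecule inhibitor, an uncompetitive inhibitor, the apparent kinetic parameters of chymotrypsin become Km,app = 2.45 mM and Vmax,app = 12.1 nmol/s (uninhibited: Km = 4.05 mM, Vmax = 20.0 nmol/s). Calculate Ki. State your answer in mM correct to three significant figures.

Uncompetitive: Vmax,app = Vmax/α (and Km,app = Km/α) with α = 1 + [I]/Ki.
α = Vmax/Vmax,app = 20.0/12.1 = 1.653.
Ki = [I]/(α − 1) = 0.912/0.6529 = 1.40 mM.

1.40 mM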